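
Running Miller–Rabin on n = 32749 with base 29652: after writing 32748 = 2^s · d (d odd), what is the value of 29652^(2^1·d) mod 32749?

1

n − 1 = 32748 = 2^2 · 8187, so s = 2 and d = 8187.
x_0 = 29652^8187 mod 32749 = 1.
x_1 = 1^2 mod 32749 = 1.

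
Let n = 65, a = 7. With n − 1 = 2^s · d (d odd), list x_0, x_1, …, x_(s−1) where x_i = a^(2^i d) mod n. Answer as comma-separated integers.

7, 49, 61, 16, 61, 16

n − 1 = 64 = 2^6 · 1, so s = 6 and d = 1.
x_0 = 7^1 mod 65 = 7.
x_1 = 7^2 mod 65 = 49.
x_2 = 49^2 mod 65 = 61.
x_3 = 61^2 mod 65 = 16.
x_4 = 16^2 mod 65 = 61.
x_5 = 61^2 mod 65 = 16.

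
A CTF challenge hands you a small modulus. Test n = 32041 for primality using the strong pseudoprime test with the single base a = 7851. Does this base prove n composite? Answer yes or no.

n − 1 = 32040 = 2^3 · 4005, so s = 3 and d = 4005.
x_0 = 7851^4005 mod 32041 = 10560.
x_0 is neither 1 nor 32040, so continue squaring.
x_1 = 10560^2 mod 32041 = 10920.
x_2 = 10920^2 mod 32041 = 21839.
Reached i = s−1 = 2 without hitting −1: 7851 is a Miller–Rabin witness and 32041 is composite.

yes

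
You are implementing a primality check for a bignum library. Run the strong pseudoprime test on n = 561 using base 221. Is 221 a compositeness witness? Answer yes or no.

n − 1 = 560 = 2^4 · 35, so s = 4 and d = 35.
x_0 = 221^35 mod 561 = 221.
x_0 is neither 1 nor 560, so continue squaring.
x_1 = 221^2 mod 561 = 34.
x_2 = 34^2 mod 561 = 34.
x_3 = 34^2 mod 561 = 34.
Reached i = s−1 = 3 without hitting −1: 221 is a Miller–Rabin witness and 561 is composite.

yes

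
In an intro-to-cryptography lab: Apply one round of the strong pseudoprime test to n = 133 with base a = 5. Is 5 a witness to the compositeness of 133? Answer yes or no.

yes

n − 1 = 132 = 2^2 · 33, so s = 2 and d = 33.
x_0 = 5^33 mod 133 = 83.
x_0 is neither 1 nor 132, so continue squaring.
x_1 = 83^2 mod 133 = 106.
Reached i = s−1 = 1 without hitting −1: 5 is a Miller–Rabin witness and 133 is composite.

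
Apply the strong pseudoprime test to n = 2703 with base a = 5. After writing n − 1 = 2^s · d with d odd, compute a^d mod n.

n − 1 = 2702 = 2^1 · 1351, so s = 1 and d = 1351.
5^1351 mod 2703 = 350.

350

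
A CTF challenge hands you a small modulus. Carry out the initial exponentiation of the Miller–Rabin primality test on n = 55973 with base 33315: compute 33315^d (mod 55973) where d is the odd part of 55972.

46612

n − 1 = 55972 = 2^2 · 13993, so s = 2 and d = 13993.
By repeated squaring, 33315^13993 ≡ 46612 (mod 55973).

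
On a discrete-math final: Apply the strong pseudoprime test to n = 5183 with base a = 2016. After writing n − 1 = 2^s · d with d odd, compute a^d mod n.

n − 1 = 5182 = 2^1 · 2591, so s = 1 and d = 2591.
By repeated squaring, 2016^2591 ≡ 3152 (mod 5183).

3152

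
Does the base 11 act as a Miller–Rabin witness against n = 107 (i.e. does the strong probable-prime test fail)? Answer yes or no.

no

n − 1 = 106 = 2^1 · 53, so s = 1 and d = 53.
x_0 = 11^53 mod 107 = 1.
x_0 = 1, so 11 is not a witness.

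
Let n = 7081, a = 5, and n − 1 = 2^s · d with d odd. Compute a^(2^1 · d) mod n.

n − 1 = 7080 = 2^3 · 885, so s = 3 and d = 885.
x_0 = 5^885 mod 7081 = 3375.
x_1 = 3375^2 mod 7081 = 4377.

4377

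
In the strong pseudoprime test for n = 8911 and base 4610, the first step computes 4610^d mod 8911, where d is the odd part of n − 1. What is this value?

n − 1 = 8910 = 2^1 · 4455, so s = 1 and d = 4455.
4610^4455 mod 8911 = 6098.

6098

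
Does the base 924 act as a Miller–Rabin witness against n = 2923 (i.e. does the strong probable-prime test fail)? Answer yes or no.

yes

n − 1 = 2922 = 2^1 · 1461, so s = 1 and d = 1461.
Repeated squaring mod 2923: 924^1 ≡ 924, 924^2 ≡ 260, 924^4 ≡ 371, 924^8 ≡ 260, 924^16 ≡ 371, 924^32 ≡ 260, 924^64 ≡ 371, 924^128 ≡ 260, 924^256 ≡ 371, 924^512 ≡ 260, 924^1024 ≡ 371.
1461 = 1024 + 256 + 128 + 32 + 16 + 4 + 1, so 924^1461 ≡ 371·371·260·260·371·371·924 ≡ 554 (mod 2923).
x_0 = 924^1461 mod 2923 = 554.
x_0 ∉ {1, 2922} and s = 1, so 924 is a Miller–Rabin witness and 2923 is composite.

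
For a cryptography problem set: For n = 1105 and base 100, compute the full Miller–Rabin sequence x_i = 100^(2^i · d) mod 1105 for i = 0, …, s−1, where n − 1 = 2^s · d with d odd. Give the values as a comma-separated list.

n − 1 = 1104 = 2^4 · 69, so s = 4 and d = 69.
x_0 = 100^69 mod 1105 = 495.
x_1 = 495^2 mod 1105 = 820.
x_2 = 820^2 mod 1105 = 560.
x_3 = 560^2 mod 1105 = 885.

495, 820, 560, 885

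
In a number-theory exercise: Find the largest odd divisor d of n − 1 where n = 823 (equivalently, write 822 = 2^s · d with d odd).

411

Halving: 822 → 411; 411 is odd.
So 822 = 2^1 · 411.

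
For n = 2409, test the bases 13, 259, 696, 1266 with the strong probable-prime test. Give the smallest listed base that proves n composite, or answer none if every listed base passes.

13

n − 1 = 2408 = 2^3 · 301, so s = 3 and d = 301.
Base 13: x_0 = 13^301 mod 2409 = 772. x_0 is neither 1 nor 2408, so continue squaring. x_1 = 772^2 mod 2409 = 961. x_2 = 961^2 mod 2409 = 874. Reached i = s−1 = 2 without hitting −1: 13 is a Miller–Rabin witness and 2409 is composite.
Base 259: x_0 = 259^301 mod 2409 = 2404. x_0 is neither 1 nor 2408, so continue squaring. x_1 = 2404^2 mod 2409 = 25. x_2 = 25^2 mod 2409 = 625. Reached i = s−1 = 2 without hitting −1: 259 is a Miller–Rabin witness and 2409 is composite.
Base 696: x_0 = 696^301 mod 2409 = 564. x_0 is neither 1 nor 2408, so continue squaring. x_1 = 564^2 mod 2409 = 108. x_2 = 108^2 mod 2409 = 2028. Reached i = s−1 = 2 without hitting −1: 696 is a Miller–Rabin witness and 2409 is composite.
Base 1266: x_0 = 1266^301 mod 2409 = 2025. x_0 is neither 1 nor 2408, so continue squaring. x_1 = 2025^2 mod 2409 = 507. x_2 = 507^2 mod 2409 = 1695. Reached i = s−1 = 2 without hitting −1: 1266 is a Miller–Rabin witness and 2409 is composite.
The smallest witness among the given bases is 13.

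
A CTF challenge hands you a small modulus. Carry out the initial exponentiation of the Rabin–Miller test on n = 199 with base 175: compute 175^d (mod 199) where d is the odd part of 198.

1

n − 1 = 198 = 2^1 · 99, so s = 1 and d = 99.
Repeated squaring mod 199: 175^1 ≡ 175, 175^2 ≡ 178, 175^4 ≡ 43, 175^8 ≡ 58, 175^16 ≡ 180, 175^32 ≡ 162, 175^64 ≡ 175.
99 = 64 + 32 + 2 + 1, so 175^99 ≡ 175·162·178·175 ≡ 1 (mod 199).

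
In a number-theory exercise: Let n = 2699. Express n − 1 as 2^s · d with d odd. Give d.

1349

Halving: 2698 → 1349; 1349 is odd.
So 2698 = 2^1 · 1349.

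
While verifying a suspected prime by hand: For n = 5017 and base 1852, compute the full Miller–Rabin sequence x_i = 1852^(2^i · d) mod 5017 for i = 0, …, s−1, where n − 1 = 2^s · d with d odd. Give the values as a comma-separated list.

1967, 982, 1060

n − 1 = 5016 = 2^3 · 627, so s = 3 and d = 627.
x_0 = 1852^627 mod 5017 = 1967.
x_1 = 1967^2 mod 5017 = 982.
x_2 = 982^2 mod 5017 = 1060.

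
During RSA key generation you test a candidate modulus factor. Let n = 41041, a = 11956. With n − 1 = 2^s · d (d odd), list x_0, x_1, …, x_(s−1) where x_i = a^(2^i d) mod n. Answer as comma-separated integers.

8568, 29316, 29316, 29316

n − 1 = 41040 = 2^4 · 2565, so s = 4 and d = 2565.
x_0 = 11956^2565 mod 41041 = 8568.
x_1 = 8568^2 mod 41041 = 29316.
x_2 = 29316^2 mod 41041 = 29316.
x_3 = 29316^2 mod 41041 = 29316.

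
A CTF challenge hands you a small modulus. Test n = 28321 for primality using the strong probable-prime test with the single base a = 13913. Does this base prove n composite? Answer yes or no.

n − 1 = 28320 = 2^5 · 885, so s = 5 and d = 885.
By repeated squaring, 13913^885 ≡ 5561 (mod 28321).
x_0 = 13913^885 mod 28321 = 5561.
x_0 is neither 1 nor 28320, so continue squaring.
x_1 = 5561^2 mod 28321 = 26510.
x_2 = 26510^2 mod 28321 = 22806.
x_3 = 22806^2 mod 28321 = 26792.
x_4 = 26792^2 mod 28321 = 15519.
Reached i = s−1 = 4 without hitting −1: 13913 is a Miller–Rabin witness and 28321 is composite.

yes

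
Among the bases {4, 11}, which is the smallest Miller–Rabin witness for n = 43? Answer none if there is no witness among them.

n − 1 = 42 = 2^1 · 21, so s = 1 and d = 21.
Base 4: x_0 = 4^21 mod 43 = 1. x_0 = 1, so 4 is not a witness.
Base 11: x_0 = 11^21 mod 43 = 1. x_0 = 1, so 11 is not a witness.
No listed base is a witness for 43.

none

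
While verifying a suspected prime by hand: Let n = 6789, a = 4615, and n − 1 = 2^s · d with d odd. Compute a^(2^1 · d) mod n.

n − 1 = 6788 = 2^2 · 1697, so s = 2 and d = 1697.
x_0 = 4615^1697 mod 6789 = 4603.
x_1 = 4603^2 mod 6789 = 5929.

5929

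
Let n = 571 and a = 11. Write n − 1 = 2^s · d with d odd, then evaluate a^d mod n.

1

n − 1 = 570 = 2^1 · 285, so s = 1 and d = 285.
Repeated squaring mod 571: 11^1 ≡ 11, 11^2 ≡ 121, 11^4 ≡ 366, 11^8 ≡ 342, 11^16 ≡ 480, 11^32 ≡ 287, 11^64 ≡ 145, 11^128 ≡ 469, 11^256 ≡ 126.
285 = 256 + 16 + 8 + 4 + 1, so 11^285 ≡ 126·480·342·366·11 ≡ 1 (mod 571).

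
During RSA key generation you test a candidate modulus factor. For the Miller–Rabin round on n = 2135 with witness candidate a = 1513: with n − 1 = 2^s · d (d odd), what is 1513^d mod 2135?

2052

n − 1 = 2134 = 2^1 · 1067, so s = 1 and d = 1067.
Repeated squaring mod 2135: 1513^1 ≡ 1513, 1513^2 ≡ 449, 1513^4 ≡ 911, 1513^8 ≡ 1541, 1513^16 ≡ 561, 1513^32 ≡ 876, 1513^64 ≡ 911, 1513^128 ≡ 1541, 1513^256 ≡ 561, 1513^512 ≡ 876, 1513^1024 ≡ 911.
1067 = 1024 + 32 + 8 + 2 + 1, so 1513^1067 ≡ 911·876·1541·449·1513 ≡ 2052 (mod 2135).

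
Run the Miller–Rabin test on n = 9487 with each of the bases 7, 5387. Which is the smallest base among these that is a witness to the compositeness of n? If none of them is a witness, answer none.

n − 1 = 9486 = 2^1 · 4743, so s = 1 and d = 4743.
Base 7: x_0 = 7^4743 mod 9487 = 4598. x_0 ∉ {1, 9486} and s = 1, so 7 is a Miller–Rabin witness and 9487 is composite.
Base 5387: x_0 = 5387^4743 mod 9487 = 5409. x_0 ∉ {1, 9486} and s = 1, so 5387 is a Miller–Rabin witness and 9487 is composite.
The smallest witness among the given bases is 7.

7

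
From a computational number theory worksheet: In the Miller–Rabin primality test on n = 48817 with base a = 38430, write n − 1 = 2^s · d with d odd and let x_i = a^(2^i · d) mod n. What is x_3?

n − 1 = 48816 = 2^4 · 3051, so s = 4 and d = 3051.
x_0 = 38430^3051 mod 48817 = 39791.
x_1 = 39791^2 mod 48817 = 41920.
x_2 = 41920^2 mod 48817 = 20851.
x_3 = 20851^2 mod 48817 = 48816.

48816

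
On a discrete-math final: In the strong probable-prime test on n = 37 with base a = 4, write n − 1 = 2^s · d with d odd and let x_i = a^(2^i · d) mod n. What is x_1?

n − 1 = 36 = 2^2 · 9, so s = 2 and d = 9.
x_0 = 4^9 mod 37 = 36.
x_1 = 36^2 mod 37 = 1.

1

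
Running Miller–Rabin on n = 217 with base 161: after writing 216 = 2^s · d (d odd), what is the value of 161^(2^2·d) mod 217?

63

n − 1 = 216 = 2^3 · 27, so s = 3 and d = 27.
x_0 = 161^27 mod 217 = 154.
x_1 = 154^2 mod 217 = 63.
x_2 = 63^2 mod 217 = 63.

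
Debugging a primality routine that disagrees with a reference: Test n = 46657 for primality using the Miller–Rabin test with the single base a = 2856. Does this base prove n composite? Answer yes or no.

yes

n − 1 = 46656 = 2^6 · 729, so s = 6 and d = 729.
x_0 = 2856^729 mod 46657 = 5773.
x_0 is neither 1 nor 46656, so continue squaring.
x_1 = 5773^2 mod 46657 = 14431.
x_2 = 14431^2 mod 46657 = 23570.
x_3 = 23570^2 mod 46657 = 1.
x_3 = 1 but x_2 ≠ ±1, a nontrivial square root of 1 — 2856 is a witness and 46657 is composite.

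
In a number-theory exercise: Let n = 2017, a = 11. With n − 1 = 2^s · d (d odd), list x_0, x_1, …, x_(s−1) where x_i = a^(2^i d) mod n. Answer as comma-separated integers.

229, 2016, 1, 1, 1

n − 1 = 2016 = 2^5 · 63, so s = 5 and d = 63.
x_0 = 11^63 mod 2017 = 229.
x_1 = 229^2 mod 2017 = 2016.
x_2 = 2016^2 mod 2017 = 1.
x_3 = 1^2 mod 2017 = 1.
x_4 = 1^2 mod 2017 = 1.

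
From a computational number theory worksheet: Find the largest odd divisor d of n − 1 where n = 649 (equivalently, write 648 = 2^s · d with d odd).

81

Halving: 648 → 324 → 162 → 81; 81 is odd.
So 648 = 2^3 · 81.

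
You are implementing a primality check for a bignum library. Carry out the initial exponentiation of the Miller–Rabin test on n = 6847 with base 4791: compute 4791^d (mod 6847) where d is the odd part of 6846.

n − 1 = 6846 = 2^1 · 3423, so s = 1 and d = 3423.
Repeated squaring mod 6847: 4791^1 ≡ 4791, 4791^2 ≡ 2537, 4791^4 ≡ 189, 4791^8 ≡ 1486, 4791^16 ≡ 3462, 4791^32 ≡ 3194, 4791^64 ≡ 6453, 4791^128 ≡ 4602, 4791^256 ≡ 633, 4791^512 ≡ 3563, 4791^1024 ≡ 631, 4791^2048 ≡ 1035.
3423 = 2048 + 1024 + 256 + 64 + 16 + 8 + 4 + 2 + 1, so 4791^3423 ≡ 1035·631·633·6453·3462·1486·189·2537·4791 ≡ 4521 (mod 6847).

4521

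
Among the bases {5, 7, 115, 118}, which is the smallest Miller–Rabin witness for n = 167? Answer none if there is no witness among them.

n − 1 = 166 = 2^1 · 83, so s = 1 and d = 83.
Base 5: x_0 = 5^83 mod 167 = 166. x_0 = 166 ≡ −1, so 5 is not a witness.
Base 7: x_0 = 7^83 mod 167 = 1. x_0 = 1, so 7 is not a witness.
Base 115: x_0 = 115^83 mod 167 = 1. x_0 = 1, so 115 is not a witness.
Base 118: x_0 = 118^83 mod 167 = 166. x_0 = 166 ≡ −1, so 118 is not a witness.
No listed base is a witness for 167.

none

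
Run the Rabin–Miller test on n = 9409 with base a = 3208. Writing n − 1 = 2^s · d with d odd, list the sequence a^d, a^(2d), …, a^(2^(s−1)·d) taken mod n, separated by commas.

7320, 7554, 6740, 948, 4849, 9119

n − 1 = 9408 = 2^6 · 147, so s = 6 and d = 147.
x_0 = 3208^147 mod 9409 = 7320.
x_1 = 7320^2 mod 9409 = 7554.
x_2 = 7554^2 mod 9409 = 6740.
x_3 = 6740^2 mod 9409 = 948.
x_4 = 948^2 mod 9409 = 4849.
x_5 = 4849^2 mod 9409 = 9119.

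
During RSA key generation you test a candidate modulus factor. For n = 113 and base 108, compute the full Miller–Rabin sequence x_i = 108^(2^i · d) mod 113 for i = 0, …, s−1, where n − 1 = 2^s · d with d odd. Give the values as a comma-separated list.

71, 69, 15, 112

n − 1 = 112 = 2^4 · 7, so s = 4 and d = 7.
x_0 = 108^7 mod 113 = 71.
x_1 = 71^2 mod 113 = 69.
x_2 = 69^2 mod 113 = 15.
x_3 = 15^2 mod 113 = 112.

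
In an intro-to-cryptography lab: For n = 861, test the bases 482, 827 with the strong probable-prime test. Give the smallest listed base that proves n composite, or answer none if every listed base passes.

827

n − 1 = 860 = 2^2 · 215, so s = 2 and d = 215.
Base 482: x_0 = 482^215 mod 861 = 860. x_0 = 860 ≡ −1, so 482 is not a witness.
Base 827: x_0 = 827^215 mod 861 = 260. x_0 is neither 1 nor 860, so continue squaring. x_1 = 260^2 mod 861 = 442. Reached i = s−1 = 1 without hitting −1: 827 is a Miller–Rabin witness and 861 is composite.
The smallest witness among the given bases is 827.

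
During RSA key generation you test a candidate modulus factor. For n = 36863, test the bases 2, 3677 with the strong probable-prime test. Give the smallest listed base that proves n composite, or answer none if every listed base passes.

n − 1 = 36862 = 2^1 · 18431, so s = 1 and d = 18431.
Base 2: x_0 = 2^18431 mod 36863 = 9361. x_0 ∉ {1, 36862} and s = 1, so 2 is a Miller–Rabin witness and 36863 is composite.
Base 3677: x_0 = 3677^18431 mod 36863 = 35956. x_0 ∉ {1, 36862} and s = 1, so 3677 is a Miller–Rabin witness and 36863 is composite.
The smallest witness among the given bases is 2.

2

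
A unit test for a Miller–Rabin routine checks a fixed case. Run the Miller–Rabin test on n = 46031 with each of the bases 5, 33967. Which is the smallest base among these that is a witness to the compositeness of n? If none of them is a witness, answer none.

n − 1 = 46030 = 2^1 · 23015, so s = 1 and d = 23015.
Base 5: x_0 = 5^23015 mod 46031 = 24793. x_0 ∉ {1, 46030} and s = 1, so 5 is a Miller–Rabin witness and 46031 is composite.
Base 33967: x_0 = 33967^23015 mod 46031 = 3845. x_0 ∉ {1, 46030} and s = 1, so 33967 is a Miller–Rabin witness and 46031 is composite.
The smallest witness among the given bases is 5.

5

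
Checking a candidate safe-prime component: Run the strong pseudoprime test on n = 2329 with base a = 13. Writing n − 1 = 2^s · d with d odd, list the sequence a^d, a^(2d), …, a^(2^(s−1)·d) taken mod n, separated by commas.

2146, 883, 1803

n − 1 = 2328 = 2^3 · 291, so s = 3 and d = 291.
x_0 = 13^291 mod 2329 = 2146.
x_1 = 2146^2 mod 2329 = 883.
x_2 = 883^2 mod 2329 = 1803.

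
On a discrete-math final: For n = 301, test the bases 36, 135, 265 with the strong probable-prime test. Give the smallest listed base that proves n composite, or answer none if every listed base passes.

n − 1 = 300 = 2^2 · 75, so s = 2 and d = 75.
Base 36: x_0 = 36^75 mod 301 = 1. x_0 = 1, so 36 is not a witness.
Base 135: x_0 = 135^75 mod 301 = 1. x_0 = 1, so 135 is not a witness.
Base 265: x_0 = 265^75 mod 301 = 300. x_0 = 300 ≡ −1, so 265 is not a witness.
No listed base is a witness for 301.

none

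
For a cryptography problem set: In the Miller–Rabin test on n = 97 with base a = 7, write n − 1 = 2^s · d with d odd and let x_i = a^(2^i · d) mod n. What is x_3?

75

n − 1 = 96 = 2^5 · 3, so s = 5 and d = 3.
x_0 = 7^3 mod 97 = 52.
x_1 = 52^2 mod 97 = 85.
x_2 = 85^2 mod 97 = 47.
x_3 = 47^2 mod 97 = 75.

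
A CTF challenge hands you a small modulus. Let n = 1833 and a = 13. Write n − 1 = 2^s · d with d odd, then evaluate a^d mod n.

1768

n − 1 = 1832 = 2^3 · 229, so s = 3 and d = 229.
13^229 mod 1833 = 1768.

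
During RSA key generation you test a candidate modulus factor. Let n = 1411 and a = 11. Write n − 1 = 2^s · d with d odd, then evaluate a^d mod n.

n − 1 = 1410 = 2^1 · 705, so s = 1 and d = 705.
11^705 mod 1411 = 674.

674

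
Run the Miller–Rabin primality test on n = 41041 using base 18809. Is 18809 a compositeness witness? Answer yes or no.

n − 1 = 41040 = 2^4 · 2565, so s = 4 and d = 2565.
x_0 = 18809^2565 mod 41041 = 18039.
x_0 is neither 1 nor 41040, so continue squaring.
x_1 = 18039^2 mod 41041 = 32473.
x_2 = 32473^2 mod 41041 = 29316.
x_3 = 29316^2 mod 41041 = 29316.
Reached i = s−1 = 3 without hitting −1: 18809 is a Miller–Rabin witness and 41041 is composite.

yes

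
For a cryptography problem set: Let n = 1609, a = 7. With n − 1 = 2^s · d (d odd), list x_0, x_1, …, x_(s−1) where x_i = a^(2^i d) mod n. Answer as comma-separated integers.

n − 1 = 1608 = 2^3 · 201, so s = 3 and d = 201.
x_0 = 7^201 mod 1609 = 979.
x_1 = 979^2 mod 1609 = 1086.
x_2 = 1086^2 mod 1609 = 1608.

979, 1086, 1608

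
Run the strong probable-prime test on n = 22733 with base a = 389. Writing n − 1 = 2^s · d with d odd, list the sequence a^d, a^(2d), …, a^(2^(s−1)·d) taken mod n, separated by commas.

n − 1 = 22732 = 2^2 · 5683, so s = 2 and d = 5683.
x_0 = 389^5683 mod 22733 = 14113.
x_1 = 14113^2 mod 22733 = 12956.

14113, 12956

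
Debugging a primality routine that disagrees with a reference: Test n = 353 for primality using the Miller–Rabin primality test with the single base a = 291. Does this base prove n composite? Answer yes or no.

no

n − 1 = 352 = 2^5 · 11, so s = 5 and d = 11.
By repeated squaring, 291^11 ≡ 59 (mod 353).
x_0 = 291^11 mod 353 = 59.
x_0 is neither 1 nor 352, so continue squaring.
x_1 = 59^2 mod 353 = 304.
x_2 = 304^2 mod 353 = 283.
x_3 = 283^2 mod 353 = 311.
x_4 = 311^2 mod 353 = 352.
x_4 ≡ −1, so 291 is not a witness.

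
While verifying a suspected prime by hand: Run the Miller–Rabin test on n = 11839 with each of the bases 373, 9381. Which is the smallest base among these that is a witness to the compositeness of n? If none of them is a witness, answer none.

none

n − 1 = 11838 = 2^1 · 5919, so s = 1 and d = 5919.
Base 373: x_0 = 373^5919 mod 11839 = 11838. x_0 = 11838 ≡ −1, so 373 is not a witness.
Base 9381: x_0 = 9381^5919 mod 11839 = 1. x_0 = 1, so 9381 is not a witness.
No listed base is a witness for 11839.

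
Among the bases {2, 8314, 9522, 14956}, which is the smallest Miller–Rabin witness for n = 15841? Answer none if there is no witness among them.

none

n − 1 = 15840 = 2^5 · 495, so s = 5 and d = 495.
Base 2: x_0 = 2^495 mod 15841 = 1. x_0 = 1, so 2 is not a witness.
Base 8314: x_0 = 8314^495 mod 15841 = 15840. x_0 = 15840 ≡ −1, so 8314 is not a witness.
Base 9522: x_0 = 9522^495 mod 15841 = 1. x_0 = 1, so 9522 is not a witness.
Base 14956: x_0 = 14956^495 mod 15841 = 1. x_0 = 1, so 14956 is not a witness.
No listed base is a witness for 15841.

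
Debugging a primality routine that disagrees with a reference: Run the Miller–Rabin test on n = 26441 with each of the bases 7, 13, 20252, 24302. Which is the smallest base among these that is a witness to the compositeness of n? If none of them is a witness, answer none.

7

n − 1 = 26440 = 2^3 · 3305, so s = 3 and d = 3305.
Base 7: x_0 = 7^3305 mod 26441 = 5581. x_0 is neither 1 nor 26440, so continue squaring. x_1 = 5581^2 mod 26441 = 63. x_2 = 63^2 mod 26441 = 3969. Reached i = s−1 = 2 without hitting −1: 7 is a Miller–Rabin witness and 26441 is composite.
Base 13: x_0 = 13^3305 mod 26441 = 6059. x_0 is neither 1 nor 26440, so continue squaring. x_1 = 6059^2 mod 26441 = 11373. x_2 = 11373^2 mod 26441 = 22198. Reached i = s−1 = 2 without hitting −1: 13 is a Miller–Rabin witness and 26441 is composite.
Base 20252: x_0 = 20252^3305 mod 26441 = 25014. x_0 is neither 1 nor 26440, so continue squaring. x_1 = 25014^2 mod 26441 = 372. x_2 = 372^2 mod 26441 = 6179. Reached i = s−1 = 2 without hitting −1: 20252 is a Miller–Rabin witness and 26441 is composite.
Base 24302: x_0 = 24302^3305 mod 26441 = 13517. x_0 is neither 1 nor 26440, so continue squaring. x_1 = 13517^2 mod 26441 = 1979. x_2 = 1979^2 mod 26441 = 3173. Reached i = s−1 = 2 without hitting −1: 24302 is a Miller–Rabin witness and 26441 is composite.
The smallest witness among the given bases is 7.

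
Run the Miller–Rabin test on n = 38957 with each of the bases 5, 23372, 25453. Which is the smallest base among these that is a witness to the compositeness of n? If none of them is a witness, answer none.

5

n − 1 = 38956 = 2^2 · 9739, so s = 2 and d = 9739.
Base 5: x_0 = 5^9739 mod 38957 = 12515. x_0 is neither 1 nor 38956, so continue squaring. x_1 = 12515^2 mod 38957 = 18085. Reached i = s−1 = 1 without hitting −1: 5 is a Miller–Rabin witness and 38957 is composite.
Base 23372: x_0 = 23372^9739 mod 38957 = 19741. x_0 is neither 1 nor 38956, so continue squaring. x_1 = 19741^2 mod 38957 = 20210. Reached i = s−1 = 1 without hitting −1: 23372 is a Miller–Rabin witness and 38957 is composite.
Base 25453: x_0 = 25453^9739 mod 38957 = 35689. x_0 is neither 1 nor 38956, so continue squaring. x_1 = 35689^2 mod 38957 = 5606. Reached i = s−1 = 1 without hitting −1: 25453 is a Miller–Rabin witness and 38957 is composite.
The smallest witness among the given bases is 5.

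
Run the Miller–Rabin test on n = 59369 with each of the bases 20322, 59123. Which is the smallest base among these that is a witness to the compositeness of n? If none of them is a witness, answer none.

none

n − 1 = 59368 = 2^3 · 7421, so s = 3 and d = 7421.
Base 20322: x_0 = 20322^7421 mod 59369 = 25333. x_0 is neither 1 nor 59368, so continue squaring. x_1 = 25333^2 mod 59369 = 41368. x_2 = 41368^2 mod 59369 = 59368. x_2 ≡ −1, so 20322 is not a witness.
Base 59123: x_0 = 59123^7421 mod 59369 = 34036. x_0 is neither 1 nor 59368, so continue squaring. x_1 = 34036^2 mod 59369 = 41368. x_2 = 41368^2 mod 59369 = 59368. x_2 ≡ −1, so 59123 is not a witness.
No listed base is a witness for 59369.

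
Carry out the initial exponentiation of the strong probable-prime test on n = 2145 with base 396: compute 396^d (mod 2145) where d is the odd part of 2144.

891

n − 1 = 2144 = 2^5 · 67, so s = 5 and d = 67.
Repeated squaring mod 2145: 396^1 ≡ 396, 396^2 ≡ 231, 396^4 ≡ 1881, 396^8 ≡ 1056, 396^16 ≡ 1881, 396^32 ≡ 1056, 396^64 ≡ 1881.
67 = 64 + 2 + 1, so 396^67 ≡ 1881·231·396 ≡ 891 (mod 2145).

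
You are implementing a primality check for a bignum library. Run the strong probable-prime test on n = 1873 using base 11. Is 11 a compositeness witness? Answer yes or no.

n − 1 = 1872 = 2^4 · 117, so s = 4 and d = 117.
x_0 = 11^117 mod 1873 = 325.
x_0 is neither 1 nor 1872, so continue squaring.
x_1 = 325^2 mod 1873 = 737.
x_2 = 737^2 mod 1873 = 1872.
x_2 ≡ −1, so 11 is not a witness.

no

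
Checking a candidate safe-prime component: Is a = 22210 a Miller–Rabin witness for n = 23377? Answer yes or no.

n − 1 = 23376 = 2^4 · 1461, so s = 4 and d = 1461.
x_0 = 22210^1461 mod 23377 = 15053.
x_0 is neither 1 nor 23376, so continue squaring.
x_1 = 15053^2 mod 23377 = 22925.
x_2 = 22925^2 mod 23377 = 17288.
x_3 = 17288^2 mod 23377 = 23376.
x_3 ≡ −1, so 22210 is not a witness.

no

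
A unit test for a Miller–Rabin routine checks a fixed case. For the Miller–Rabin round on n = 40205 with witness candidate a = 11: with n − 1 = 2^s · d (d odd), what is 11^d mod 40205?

19096

n − 1 = 40204 = 2^2 · 10051, so s = 2 and d = 10051.
11^10051 mod 40205 = 19096.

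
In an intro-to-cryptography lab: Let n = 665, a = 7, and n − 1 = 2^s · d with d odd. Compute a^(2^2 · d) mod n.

581

n − 1 = 664 = 2^3 · 83, so s = 3 and d = 83.
x_0 = 7^83 mod 665 = 448.
x_1 = 448^2 mod 665 = 539.
x_2 = 539^2 mod 665 = 581.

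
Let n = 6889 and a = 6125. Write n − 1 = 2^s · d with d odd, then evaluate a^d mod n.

4730

n − 1 = 6888 = 2^3 · 861, so s = 3 and d = 861.
6125^861 mod 6889 = 4730.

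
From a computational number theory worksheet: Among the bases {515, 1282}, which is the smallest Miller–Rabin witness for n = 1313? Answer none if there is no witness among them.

n − 1 = 1312 = 2^5 · 41, so s = 5 and d = 41.
Base 515: x_0 = 515^41 mod 1313 = 515. x_0 is neither 1 nor 1312, so continue squaring. x_1 = 515^2 mod 1313 = 1312. x_1 ≡ −1, so 515 is not a witness.
Base 1282: x_0 = 1282^41 mod 1313 = 333. x_0 is neither 1 nor 1312, so continue squaring. x_1 = 333^2 mod 1313 = 597. x_2 = 597^2 mod 1313 = 586. x_3 = 586^2 mod 1313 = 703. x_4 = 703^2 mod 1313 = 521. Reached i = s−1 = 4 without hitting −1: 1282 is a Miller–Rabin witness and 1313 is composite.
The smallest witness among the given bases is 1282.

1282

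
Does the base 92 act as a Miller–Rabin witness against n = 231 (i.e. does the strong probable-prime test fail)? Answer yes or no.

yes

n − 1 = 230 = 2^1 · 115, so s = 1 and d = 115.
x_0 = 92^115 mod 231 = 155.
x_0 ∉ {1, 230} and s = 1, so 92 is a Miller–Rabin witness and 231 is composite.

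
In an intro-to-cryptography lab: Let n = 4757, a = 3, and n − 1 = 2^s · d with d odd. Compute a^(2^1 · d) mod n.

n − 1 = 4756 = 2^2 · 1189, so s = 2 and d = 1189.
x_0 = 3^1189 mod 4757 = 3219.
x_1 = 3219^2 mod 4757 = 1215.

1215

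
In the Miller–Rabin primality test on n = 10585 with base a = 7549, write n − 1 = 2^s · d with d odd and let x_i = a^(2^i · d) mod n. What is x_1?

6816

n − 1 = 10584 = 2^3 · 1323, so s = 3 and d = 1323.
x_0 = 7549^1323 mod 10585 = 1304.
x_1 = 1304^2 mod 10585 = 6816.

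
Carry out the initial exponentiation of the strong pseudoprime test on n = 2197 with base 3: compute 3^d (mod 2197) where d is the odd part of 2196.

365

n − 1 = 2196 = 2^2 · 549, so s = 2 and d = 549.
By repeated squaring, 3^549 ≡ 365 (mod 2197).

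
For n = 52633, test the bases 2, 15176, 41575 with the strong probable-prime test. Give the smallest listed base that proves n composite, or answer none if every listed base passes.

15176

n − 1 = 52632 = 2^3 · 6579, so s = 3 and d = 6579.
Base 2: x_0 = 2^6579 mod 52633 = 1. x_0 = 1, so 2 is not a witness.
Base 15176: x_0 = 15176^6579 mod 52633 = 7518. x_0 is neither 1 nor 52632, so continue squaring. x_1 = 7518^2 mod 52633 = 45115. x_2 = 45115^2 mod 52633 = 45115. Reached i = s−1 = 2 without hitting −1: 15176 is a Miller–Rabin witness and 52633 is composite.
Base 41575: x_0 = 41575^6579 mod 52633 = 44703. x_0 is neither 1 nor 52632, so continue squaring. x_1 = 44703^2 mod 52633 = 41098. x_2 = 41098^2 mod 52633 = 1. x_2 = 1 but x_1 ≠ ±1, a nontrivial square root of 1 — 41575 is a witness and 52633 is composite.
The smallest witness among the given bases is 15176.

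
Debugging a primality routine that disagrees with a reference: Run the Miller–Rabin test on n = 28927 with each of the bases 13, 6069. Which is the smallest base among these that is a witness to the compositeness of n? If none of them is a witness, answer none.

none

n − 1 = 28926 = 2^1 · 14463, so s = 1 and d = 14463.
Base 13: x_0 = 13^14463 mod 28927 = 28926. x_0 = 28926 ≡ −1, so 13 is not a witness.
Base 6069: x_0 = 6069^14463 mod 28927 = 28926. x_0 = 28926 ≡ −1, so 6069 is not a witness.
No listed base is a witness for 28927.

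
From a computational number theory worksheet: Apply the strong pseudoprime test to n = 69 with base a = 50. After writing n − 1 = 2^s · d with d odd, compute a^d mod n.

2

n − 1 = 68 = 2^2 · 17, so s = 2 and d = 17.
Repeated squaring mod 69: 50^1 ≡ 50, 50^2 ≡ 16, 50^4 ≡ 49, 50^8 ≡ 55, 50^16 ≡ 58.
17 = 16 + 1, so 50^17 ≡ 58·50 ≡ 2 (mod 69).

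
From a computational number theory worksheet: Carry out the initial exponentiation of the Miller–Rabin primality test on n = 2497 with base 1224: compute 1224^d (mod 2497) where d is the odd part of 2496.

n − 1 = 2496 = 2^6 · 39, so s = 6 and d = 39.
1224^39 mod 2497 = 532.

532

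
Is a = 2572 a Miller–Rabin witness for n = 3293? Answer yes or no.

yes

n − 1 = 3292 = 2^2 · 823, so s = 2 and d = 823.
Repeated squaring mod 3293: 2572^1 ≡ 2572, 2572^2 ≡ 2840, 2572^4 ≡ 1043, 2572^8 ≡ 1159, 2572^16 ≡ 3030, 2572^32 ≡ 16, 2572^64 ≡ 256, 2572^128 ≡ 2969, 2572^256 ≡ 2893, 2572^512 ≡ 1936.
823 = 512 + 256 + 32 + 16 + 4 + 2 + 1, so 2572^823 ≡ 1936·2893·16·3030·1043·2840·2572 ≡ 2955 (mod 3293).
x_0 = 2572^823 mod 3293 = 2955.
x_0 is neither 1 nor 3292, so continue squaring.
x_1 = 2955^2 mod 3293 = 2282.
Reached i = s−1 = 1 without hitting −1: 2572 is a Miller–Rabin witness and 3293 is composite.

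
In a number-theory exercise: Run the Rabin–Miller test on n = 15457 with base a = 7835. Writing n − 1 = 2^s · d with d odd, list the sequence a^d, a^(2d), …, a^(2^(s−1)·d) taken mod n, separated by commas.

11831, 9426, 2640, 13950, 14327

n − 1 = 15456 = 2^5 · 483, so s = 5 and d = 483.
x_0 = 7835^483 mod 15457 = 11831.
x_1 = 11831^2 mod 15457 = 9426.
x_2 = 9426^2 mod 15457 = 2640.
x_3 = 2640^2 mod 15457 = 13950.
x_4 = 13950^2 mod 15457 = 14327.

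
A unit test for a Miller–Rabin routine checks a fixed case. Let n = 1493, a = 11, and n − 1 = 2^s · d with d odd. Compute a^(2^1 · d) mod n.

n − 1 = 1492 = 2^2 · 373, so s = 2 and d = 373.
x_0 = 11^373 mod 1493 = 432.
x_1 = 432^2 mod 1493 = 1492.

1492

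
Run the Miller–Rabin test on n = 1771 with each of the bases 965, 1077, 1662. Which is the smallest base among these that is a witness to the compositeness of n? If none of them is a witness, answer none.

n − 1 = 1770 = 2^1 · 885, so s = 1 and d = 885.
Base 965: x_0 = 965^885 mod 1771 = 1770. x_0 = 1770 ≡ −1, so 965 is not a witness.
Base 1077: x_0 = 1077^885 mod 1771 = 1000. x_0 ∉ {1, 1770} and s = 1, so 1077 is a Miller–Rabin witness and 1771 is composite.
Base 1662: x_0 = 1662^885 mod 1771 = 1497. x_0 ∉ {1, 1770} and s = 1, so 1662 is a Miller–Rabin witness and 1771 is composite.
The smallest witness among the given bases is 1077.

1077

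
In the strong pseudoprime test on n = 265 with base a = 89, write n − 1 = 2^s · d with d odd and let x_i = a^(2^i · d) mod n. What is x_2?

n − 1 = 264 = 2^3 · 33, so s = 3 and d = 33.
x_0 = 89^33 mod 265 = 259.
x_1 = 259^2 mod 265 = 36.
x_2 = 36^2 mod 265 = 236.

236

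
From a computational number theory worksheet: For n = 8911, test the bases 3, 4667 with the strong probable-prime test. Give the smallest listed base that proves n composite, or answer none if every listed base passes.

none

n − 1 = 8910 = 2^1 · 4455, so s = 1 and d = 4455.
Base 3: x_0 = 3^4455 mod 8911 = 8910. x_0 = 8910 ≡ −1, so 3 is not a witness.
Base 4667: x_0 = 4667^4455 mod 8911 = 8910. x_0 = 8910 ≡ −1, so 4667 is not a witness.
No listed base is a witness for 8911.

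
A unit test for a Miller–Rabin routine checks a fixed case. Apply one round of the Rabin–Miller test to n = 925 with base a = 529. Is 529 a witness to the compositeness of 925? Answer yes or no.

yes

n − 1 = 924 = 2^2 · 231, so s = 2 and d = 231.
x_0 = 529^231 mod 925 = 554.
x_0 is neither 1 nor 924, so continue squaring.
x_1 = 554^2 mod 925 = 741.
Reached i = s−1 = 1 without hitting −1: 529 is a Miller–Rabin witness and 925 is composite.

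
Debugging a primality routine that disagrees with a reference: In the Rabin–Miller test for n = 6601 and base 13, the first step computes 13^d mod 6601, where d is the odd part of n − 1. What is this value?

n − 1 = 6600 = 2^3 · 825, so s = 3 and d = 825.
13^825 mod 6601 = 3037.

3037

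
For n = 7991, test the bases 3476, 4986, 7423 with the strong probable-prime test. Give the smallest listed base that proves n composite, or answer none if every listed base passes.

n − 1 = 7990 = 2^1 · 3995, so s = 1 and d = 3995.
Base 3476: x_0 = 3476^3995 mod 7991 = 7990. x_0 = 7990 ≡ −1, so 3476 is not a witness.
Base 4986: x_0 = 4986^3995 mod 7991 = 4284. x_0 ∉ {1, 7990} and s = 1, so 4986 is a Miller–Rabin witness and 7991 is composite.
Base 7423: x_0 = 7423^3995 mod 7991 = 6601. x_0 ∉ {1, 7990} and s = 1, so 7423 is a Miller–Rabin witness and 7991 is composite.
The smallest witness among the given bases is 4986.

4986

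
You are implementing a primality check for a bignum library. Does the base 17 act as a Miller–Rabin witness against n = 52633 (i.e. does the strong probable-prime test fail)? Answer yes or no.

yes

n − 1 = 52632 = 2^3 · 6579, so s = 3 and d = 6579.
x_0 = 17^6579 mod 52633 = 825.
x_0 is neither 1 nor 52632, so continue squaring.
x_1 = 825^2 mod 52633 = 49029.
x_2 = 49029^2 mod 52633 = 41098.
Reached i = s−1 = 2 without hitting −1: 17 is a Miller–Rabin witness and 52633 is composite.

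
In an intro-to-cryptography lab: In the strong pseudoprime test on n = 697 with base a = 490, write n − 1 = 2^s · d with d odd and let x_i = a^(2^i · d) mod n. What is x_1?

n − 1 = 696 = 2^3 · 87, so s = 3 and d = 87.
Repeated squaring mod 697: 490^1 ≡ 490, 490^2 ≡ 332, 490^4 ≡ 98, 490^8 ≡ 543, 490^16 ≡ 18, 490^32 ≡ 324, 490^64 ≡ 426.
87 = 64 + 16 + 4 + 2 + 1, so 490^87 ≡ 426·18·98·332·490 ≡ 159 (mod 697).
x_0 = 159.
x_1 = 159^2 mod 697 = 189.

189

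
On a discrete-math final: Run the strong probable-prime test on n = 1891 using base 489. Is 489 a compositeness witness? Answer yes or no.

n − 1 = 1890 = 2^1 · 945, so s = 1 and d = 945.
Repeated squaring mod 1891: 489^1 ≡ 489, 489^2 ≡ 855, 489^4 ≡ 1099, 489^8 ≡ 1343, 489^16 ≡ 1526, 489^32 ≡ 855, 489^64 ≡ 1099, 489^128 ≡ 1343, 489^256 ≡ 1526, 489^512 ≡ 855.
945 = 512 + 256 + 128 + 32 + 16 + 1, so 489^945 ≡ 855·1526·1343·855·1526·489 ≡ 123 (mod 1891).
x_0 = 489^945 mod 1891 = 123.
x_0 ∉ {1, 1890} and s = 1, so 489 is a Miller–Rabin witness and 1891 is composite.

yes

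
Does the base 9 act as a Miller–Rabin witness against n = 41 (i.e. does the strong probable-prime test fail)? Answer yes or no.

n − 1 = 40 = 2^3 · 5, so s = 3 and d = 5.
Repeated squaring mod 41: 9^1 ≡ 9, 9^2 ≡ 40, 9^4 ≡ 1.
5 = 4 + 1, so 9^5 ≡ 1·9 ≡ 9 (mod 41).
x_0 = 9^5 mod 41 = 9.
x_0 is neither 1 nor 40, so continue squaring.
x_1 = 9^2 mod 41 = 40.
x_1 ≡ −1, so 9 is not a witness.

no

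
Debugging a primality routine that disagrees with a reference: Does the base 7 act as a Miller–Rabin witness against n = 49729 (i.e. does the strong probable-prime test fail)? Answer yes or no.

n − 1 = 49728 = 2^6 · 777, so s = 6 and d = 777.
x_0 = 7^777 mod 49729 = 7583.
x_0 is neither 1 nor 49728, so continue squaring.
x_1 = 7583^2 mod 49729 = 15165.
x_2 = 15165^2 mod 49729 = 30329.
x_3 = 30329^2 mod 49729 = 10928.
x_4 = 10928^2 mod 49729 = 21855.
x_5 = 21855^2 mod 49729 = 43709.
Reached i = s−1 = 5 without hitting −1: 7 is a Miller–Rabin witness and 49729 is composite.

yes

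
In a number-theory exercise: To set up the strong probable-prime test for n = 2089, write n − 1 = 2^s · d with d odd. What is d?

261

Halving: 2088 → 1044 → 522 → 261; 261 is odd.
So 2088 = 2^3 · 261.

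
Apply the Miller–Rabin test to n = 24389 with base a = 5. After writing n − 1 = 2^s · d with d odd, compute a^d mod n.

2435

n − 1 = 24388 = 2^2 · 6097, so s = 2 and d = 6097.
5^6097 mod 24389 = 2435.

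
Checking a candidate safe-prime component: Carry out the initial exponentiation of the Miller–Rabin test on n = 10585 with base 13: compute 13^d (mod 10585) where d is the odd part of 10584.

6872

n − 1 = 10584 = 2^3 · 1323, so s = 3 and d = 1323.
13^1323 mod 10585 = 6872.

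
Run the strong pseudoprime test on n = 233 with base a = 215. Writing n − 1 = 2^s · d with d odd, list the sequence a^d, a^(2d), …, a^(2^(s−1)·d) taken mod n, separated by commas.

n − 1 = 232 = 2^3 · 29, so s = 3 and d = 29.
x_0 = 215^29 mod 233 = 89.
x_1 = 89^2 mod 233 = 232.
x_2 = 232^2 mod 233 = 1.

89, 232, 1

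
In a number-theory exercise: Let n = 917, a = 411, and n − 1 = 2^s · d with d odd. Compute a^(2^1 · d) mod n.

n − 1 = 916 = 2^2 · 229, so s = 2 and d = 229.
x_0 = 411^229 mod 917 = 726.
x_1 = 726^2 mod 917 = 718.

718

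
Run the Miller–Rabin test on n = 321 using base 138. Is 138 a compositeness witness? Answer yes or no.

yes

n − 1 = 320 = 2^6 · 5, so s = 6 and d = 5.
x_0 = 138^5 mod 321 = 231.
x_0 is neither 1 nor 320, so continue squaring.
x_1 = 231^2 mod 321 = 75.
x_2 = 75^2 mod 321 = 168.
x_3 = 168^2 mod 321 = 297.
x_4 = 297^2 mod 321 = 255.
x_5 = 255^2 mod 321 = 183.
Reached i = s−1 = 5 without hitting −1: 138 is a Miller–Rabin witness and 321 is composite.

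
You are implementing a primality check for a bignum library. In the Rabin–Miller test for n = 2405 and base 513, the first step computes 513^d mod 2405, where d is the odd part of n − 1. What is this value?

n − 1 = 2404 = 2^2 · 601, so s = 2 and d = 601.
Repeated squaring mod 2405: 513^1 ≡ 513, 513^2 ≡ 1024, 513^4 ≡ 2401, 513^8 ≡ 16, 513^16 ≡ 256, 513^32 ≡ 601, 513^64 ≡ 451, 513^128 ≡ 1381, 513^256 ≡ 2401, 513^512 ≡ 16.
601 = 512 + 64 + 16 + 8 + 1, so 513^601 ≡ 16·451·256·16·513 ≡ 1683 (mod 2405).

1683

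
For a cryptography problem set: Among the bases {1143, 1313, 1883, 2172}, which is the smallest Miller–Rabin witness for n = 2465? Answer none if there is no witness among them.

none

n − 1 = 2464 = 2^5 · 77, so s = 5 and d = 77.
Base 1143: x_0 = 1143^77 mod 2465 = 1143. x_0 is neither 1 nor 2464, so continue squaring. x_1 = 1143^2 mod 2465 = 2464. x_1 ≡ −1, so 1143 is not a witness.
Base 1313: x_0 = 1313^77 mod 2465 = 1143. x_0 is neither 1 nor 2464, so continue squaring. x_1 = 1143^2 mod 2465 = 2464. x_1 ≡ −1, so 1313 is not a witness.
Base 1883: x_0 = 1883^77 mod 2465 = 1288. x_0 is neither 1 nor 2464, so continue squaring. x_1 = 1288^2 mod 2465 = 2464. x_1 ≡ −1, so 1883 is not a witness.
Base 2172: x_0 = 2172^77 mod 2465 = 302. x_0 is neither 1 nor 2464, so continue squaring. x_1 = 302^2 mod 2465 = 2464. x_1 ≡ −1, so 2172 is not a witness.
No listed base is a witness for 2465.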